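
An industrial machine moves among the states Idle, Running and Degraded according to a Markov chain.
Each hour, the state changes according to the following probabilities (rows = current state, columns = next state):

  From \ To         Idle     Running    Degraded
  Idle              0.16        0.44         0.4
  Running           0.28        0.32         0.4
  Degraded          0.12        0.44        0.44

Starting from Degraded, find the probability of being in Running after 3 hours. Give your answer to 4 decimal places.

0.3935

Propagate the distribution vector 3 hours from Degraded.
After 0 hours: (0.0000, 0.0000, 1.0000)
After 1 hour: (0.1200, 0.4400, 0.4400)
After 2 hours: (0.1952, 0.3872, 0.4176)
After 3 hours: (0.1898, 0.3935, 0.4167)
P(in Running after 3 hours) = 0.3935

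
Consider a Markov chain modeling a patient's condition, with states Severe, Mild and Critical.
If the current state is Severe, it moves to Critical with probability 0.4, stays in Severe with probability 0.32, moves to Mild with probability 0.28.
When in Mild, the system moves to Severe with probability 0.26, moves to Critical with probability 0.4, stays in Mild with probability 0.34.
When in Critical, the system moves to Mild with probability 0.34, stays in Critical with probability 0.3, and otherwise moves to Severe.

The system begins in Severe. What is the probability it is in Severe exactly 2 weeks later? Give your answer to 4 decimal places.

0.3192

Sum over the intermediate state after 1 week:
P = P(Severe→Severe)·P(Severe→Severe) + P(Severe→Mild)·P(Mild→Severe) + P(Severe→Critical)·P(Critical→Severe)
  = 0.32×0.32 + 0.28×0.26 + 0.4×0.36
  = 0.1024 + 0.0728 + 0.1440 = 0.3192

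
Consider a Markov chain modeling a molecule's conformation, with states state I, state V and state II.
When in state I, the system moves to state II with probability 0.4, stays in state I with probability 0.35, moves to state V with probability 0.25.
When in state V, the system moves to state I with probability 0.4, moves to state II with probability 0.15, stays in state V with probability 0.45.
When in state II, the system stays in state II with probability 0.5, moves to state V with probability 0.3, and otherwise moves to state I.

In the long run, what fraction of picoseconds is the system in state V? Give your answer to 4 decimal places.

0.3345

Let the stationary distribution be π with π = πP and π_1 + π_2 + π_3 = 1.
π_1 = 0.35·π_1 + 0.4·π_2 + 0.2·π_3
π_2 = 0.25·π_1 + 0.45·π_2 + 0.3·π_3
Solving with the normalization constraint gives π = (0.3140, 0.3345, 0.3515).
So the stationary probability of state V is 0.3345.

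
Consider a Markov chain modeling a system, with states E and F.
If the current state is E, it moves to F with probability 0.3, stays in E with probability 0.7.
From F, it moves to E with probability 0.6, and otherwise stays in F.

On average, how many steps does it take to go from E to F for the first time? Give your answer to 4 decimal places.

Let t(s) be the expected number of steps to first reach F from state s, with t(F) = 0. Conditioning on the first step:
t(E) = 1 + 0.7·t(E)
Solving: t(E) = 3.3333.
Expected steps from E to F: 3.3333.

3.3333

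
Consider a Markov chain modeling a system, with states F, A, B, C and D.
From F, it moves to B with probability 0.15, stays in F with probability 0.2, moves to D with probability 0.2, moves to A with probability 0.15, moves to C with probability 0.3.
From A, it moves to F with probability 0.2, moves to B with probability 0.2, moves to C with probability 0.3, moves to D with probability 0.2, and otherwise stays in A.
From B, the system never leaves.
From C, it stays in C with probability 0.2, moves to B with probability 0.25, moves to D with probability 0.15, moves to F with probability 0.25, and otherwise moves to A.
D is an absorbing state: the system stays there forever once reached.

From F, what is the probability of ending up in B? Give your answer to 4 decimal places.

Let h(s) be the probability of absorption at B starting from transient state s. Then h(B) = 1 and h(D) = 0. By first-step analysis:
h(F) = 0.2·h(F) + 0.15·h(A) + 0.15·1 + 0.3·h(C) + 0.2·0
h(A) = 0.2·h(F) + 0.1·h(A) + 0.2·1 + 0.3·h(C) + 0.2·0
h(C) = 0.25·h(F) + 0.15·h(A) + 0.25·1 + 0.2·h(C) + 0.15·0
Solving: h(F) = 0.4974, h(A) = 0.5213, h(C) = 0.5657.
Starting from F, the probability is 0.4974.

0.4974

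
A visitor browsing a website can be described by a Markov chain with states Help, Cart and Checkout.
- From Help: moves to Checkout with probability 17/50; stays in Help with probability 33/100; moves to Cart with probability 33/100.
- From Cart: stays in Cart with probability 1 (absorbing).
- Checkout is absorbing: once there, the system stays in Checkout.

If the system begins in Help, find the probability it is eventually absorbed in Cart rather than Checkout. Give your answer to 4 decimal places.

0.4925

Let h(s) be the probability of absorption at Cart starting from transient state s. Then h(Cart) = 1 and h(Checkout) = 0. By first-step analysis:
h(Help) = 0.33·h(Help) + 0.33·1 + 0.34·0
Solving: h(Help) = 0.4925.
Starting from Help, the probability is 0.4925.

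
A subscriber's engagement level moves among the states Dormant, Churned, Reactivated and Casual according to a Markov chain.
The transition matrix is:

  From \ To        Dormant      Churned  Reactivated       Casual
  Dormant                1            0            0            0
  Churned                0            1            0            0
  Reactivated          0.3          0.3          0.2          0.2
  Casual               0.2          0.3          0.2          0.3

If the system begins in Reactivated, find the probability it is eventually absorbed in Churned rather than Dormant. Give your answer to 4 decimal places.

0.5192

Let h(s) be the probability of absorption at Churned starting from transient state s. Then h(Churned) = 1 and h(Dormant) = 0. By first-step analysis:
h(Reactivated) = 0.3·0 + 0.3·1 + 0.2·h(Reactivated) + 0.2·h(Casual)
h(Casual) = 0.2·0 + 0.3·1 + 0.2·h(Reactivated) + 0.3·h(Casual)
Solving: h(Reactivated) = 0.5192, h(Casual) = 0.5769.
Starting from Reactivated, the probability is 0.5192.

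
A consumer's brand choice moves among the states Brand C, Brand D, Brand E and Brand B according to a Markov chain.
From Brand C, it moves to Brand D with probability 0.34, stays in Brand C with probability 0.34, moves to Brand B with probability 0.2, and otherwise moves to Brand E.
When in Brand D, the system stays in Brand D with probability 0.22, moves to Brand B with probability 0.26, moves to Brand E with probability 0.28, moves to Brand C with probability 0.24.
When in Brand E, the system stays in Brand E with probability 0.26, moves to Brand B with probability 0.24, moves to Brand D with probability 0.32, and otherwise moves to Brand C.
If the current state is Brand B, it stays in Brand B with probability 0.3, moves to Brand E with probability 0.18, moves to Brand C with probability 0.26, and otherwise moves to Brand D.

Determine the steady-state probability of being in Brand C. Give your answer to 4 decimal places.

0.2583

Let the stationary distribution be π with π = πP and π_1 + π_2 + π_3 + π_4 = 1.
π_1 = 0.34·π_1 + 0.24·π_2 + 0.18·π_3 + 0.26·π_4
π_2 = 0.34·π_1 + 0.22·π_2 + 0.32·π_3 + 0.26·π_4
π_3 = 0.12·π_1 + 0.28·π_2 + 0.26·π_3 + 0.18·π_4
Solving with the normalization constraint gives π = (0.2583, 0.2820, 0.2095, 0.2503).
So the stationary probability of Brand C is 0.2583.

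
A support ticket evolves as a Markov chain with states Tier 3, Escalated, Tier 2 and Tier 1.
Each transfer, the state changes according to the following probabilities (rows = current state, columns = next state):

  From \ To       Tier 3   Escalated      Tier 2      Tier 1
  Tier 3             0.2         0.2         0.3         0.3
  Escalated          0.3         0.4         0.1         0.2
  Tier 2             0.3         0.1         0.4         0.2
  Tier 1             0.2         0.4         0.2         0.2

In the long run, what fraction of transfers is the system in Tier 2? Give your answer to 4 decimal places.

0.2471

Let the stationary distribution be π with π = πP and π_1 + π_2 + π_3 + π_4 = 1.
π_1 = 0.2·π_1 + 0.3·π_2 + 0.3·π_3 + 0.2·π_4
π_2 = 0.2·π_1 + 0.4·π_2 + 0.1·π_3 + 0.4·π_4
π_3 = 0.3·π_1 + 0.1·π_2 + 0.4·π_3 + 0.2·π_4
Solving with the normalization constraint gives π = (0.2523, 0.2754, 0.2471, 0.2252).
So the stationary probability of Tier 2 is 0.2471.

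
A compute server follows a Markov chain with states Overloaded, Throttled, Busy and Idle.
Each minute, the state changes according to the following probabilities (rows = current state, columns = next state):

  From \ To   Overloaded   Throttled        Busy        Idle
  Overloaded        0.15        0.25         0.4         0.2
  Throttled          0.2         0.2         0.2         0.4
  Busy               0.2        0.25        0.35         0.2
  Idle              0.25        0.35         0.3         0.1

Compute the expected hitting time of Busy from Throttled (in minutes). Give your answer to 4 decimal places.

3.7263

Let t(s) be the expected number of minutes to first reach Busy from state s, with t(Busy) = 0. Conditioning on the first minute:
t(Overloaded) = 1 + 0.15·t(Overloaded) + 0.25·t(Throttled) + 0.2·t(Idle)
t(Throttled) = 1 + 0.2·t(Overloaded) + 0.2·t(Throttled) + 0.4·t(Idle)
t(Idle) = 1 + 0.25·t(Overloaded) + 0.35·t(Throttled) + 0.1·t(Idle)
Solving: t(Overloaded) = 3.0759, t(Throttled) = 3.7263, t(Idle) = 3.4146.
Expected minutes from Throttled to Busy: 3.7263.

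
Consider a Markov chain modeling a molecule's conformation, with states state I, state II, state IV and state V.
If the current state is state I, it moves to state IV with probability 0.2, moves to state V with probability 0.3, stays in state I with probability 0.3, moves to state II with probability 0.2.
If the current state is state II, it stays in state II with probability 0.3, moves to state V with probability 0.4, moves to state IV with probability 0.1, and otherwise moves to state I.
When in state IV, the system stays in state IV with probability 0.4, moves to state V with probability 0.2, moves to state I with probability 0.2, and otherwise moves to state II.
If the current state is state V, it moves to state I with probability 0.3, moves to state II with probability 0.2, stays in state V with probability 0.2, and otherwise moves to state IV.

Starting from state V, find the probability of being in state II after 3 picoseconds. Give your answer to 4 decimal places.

0.2220

Propagate the distribution vector 3 picoseconds from state V.
After 0 picoseconds: (0.0000, 0.0000, 0.0000, 1.0000)
After 1 picosecond: (0.3000, 0.2000, 0.3000, 0.2000)
After 2 picoseconds: (0.2500, 0.2200, 0.2600, 0.2700)
After 3 picoseconds: (0.2520, 0.2220, 0.2570, 0.2690)
P(in state II after 3 picoseconds) = 0.2220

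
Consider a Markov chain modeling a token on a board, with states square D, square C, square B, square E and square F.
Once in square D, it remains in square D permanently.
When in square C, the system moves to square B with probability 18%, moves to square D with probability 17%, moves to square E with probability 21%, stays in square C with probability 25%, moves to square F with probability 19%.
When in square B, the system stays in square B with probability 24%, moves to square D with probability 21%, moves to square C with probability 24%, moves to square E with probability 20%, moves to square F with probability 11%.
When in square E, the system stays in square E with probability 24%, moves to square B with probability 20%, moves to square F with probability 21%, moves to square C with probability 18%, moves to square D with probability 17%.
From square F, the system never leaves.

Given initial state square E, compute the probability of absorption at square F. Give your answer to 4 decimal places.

0.5100

Let h(s) be the probability of absorption at square F starting from transient state s. Then h(square F) = 1 and h(square D) = 0. By first-step analysis:
h(square C) = 0.17·0 + 0.25·h(square C) + 0.18·h(square B) + 0.21·h(square E) + 0.19·1
h(square B) = 0.21·0 + 0.24·h(square C) + 0.24·h(square B) + 0.2·h(square E) + 0.11·1
h(square E) = 0.17·0 + 0.18·h(square C) + 0.2·h(square B) + 0.24·h(square E) + 0.21·1
Solving: h(square C) = 0.5011, h(square B) = 0.4372, h(square E) = 0.5100.
Starting from square E, the probability is 0.5100.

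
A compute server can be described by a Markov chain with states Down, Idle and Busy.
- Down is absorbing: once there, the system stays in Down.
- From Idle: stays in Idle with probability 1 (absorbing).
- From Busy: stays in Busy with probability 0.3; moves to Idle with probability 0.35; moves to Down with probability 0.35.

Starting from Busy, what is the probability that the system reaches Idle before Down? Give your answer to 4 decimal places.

Let h(s) be the probability of absorption at Idle starting from transient state s. Then h(Idle) = 1 and h(Down) = 0. By first-step analysis:
h(Busy) = 0.35·0 + 0.35·1 + 0.3·h(Busy)
Solving: h(Busy) = 0.5000.
Starting from Busy, the probability is 0.5000.

0.5000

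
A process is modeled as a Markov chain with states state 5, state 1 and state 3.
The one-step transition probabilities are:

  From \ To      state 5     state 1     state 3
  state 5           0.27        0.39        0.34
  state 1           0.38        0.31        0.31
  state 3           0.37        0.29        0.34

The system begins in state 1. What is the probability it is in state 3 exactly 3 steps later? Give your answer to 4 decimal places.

0.3300

Propagate the distribution vector 3 steps from state 1.
After 0 steps: (0.0000, 1.0000, 0.0000)
After 1 step: (0.3800, 0.3100, 0.3100)
After 2 steps: (0.3351, 0.3342, 0.3307)
After 3 steps: (0.3398, 0.3302, 0.3300)
P(in state 3 after 3 steps) = 0.3300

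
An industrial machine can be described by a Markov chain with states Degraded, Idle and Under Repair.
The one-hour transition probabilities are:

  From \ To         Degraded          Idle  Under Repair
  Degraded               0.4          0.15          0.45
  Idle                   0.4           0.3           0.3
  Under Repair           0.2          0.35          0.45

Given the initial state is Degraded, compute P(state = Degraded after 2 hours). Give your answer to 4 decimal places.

Sum over the intermediate state after 1 hour:
P = P(Degraded→Degraded)·P(Degraded→Degraded) + P(Degraded→Idle)·P(Idle→Degraded) + P(Degraded→Under Repair)·P(Under Repair→Degraded)
  = 0.4×0.4 + 0.15×0.4 + 0.45×0.2
  = 0.1600 + 0.0600 + 0.0900 = 0.3100

0.3100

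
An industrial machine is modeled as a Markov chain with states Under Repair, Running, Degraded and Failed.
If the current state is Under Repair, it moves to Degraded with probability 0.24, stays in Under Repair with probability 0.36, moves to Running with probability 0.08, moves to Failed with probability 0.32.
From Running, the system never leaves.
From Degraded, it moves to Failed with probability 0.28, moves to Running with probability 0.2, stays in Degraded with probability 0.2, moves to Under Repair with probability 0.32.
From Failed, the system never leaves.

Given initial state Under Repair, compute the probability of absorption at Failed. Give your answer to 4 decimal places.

Let h(s) be the probability of absorption at Failed starting from transient state s. Then h(Failed) = 1 and h(Running) = 0. By first-step analysis:
h(Under Repair) = 0.36·h(Under Repair) + 0.08·0 + 0.24·h(Degraded) + 0.32·1
h(Degraded) = 0.32·h(Under Repair) + 0.2·0 + 0.2·h(Degraded) + 0.28·1
Solving: h(Under Repair) = 0.7426, h(Degraded) = 0.6471.
Starting from Under Repair, the probability is 0.7426.

0.7426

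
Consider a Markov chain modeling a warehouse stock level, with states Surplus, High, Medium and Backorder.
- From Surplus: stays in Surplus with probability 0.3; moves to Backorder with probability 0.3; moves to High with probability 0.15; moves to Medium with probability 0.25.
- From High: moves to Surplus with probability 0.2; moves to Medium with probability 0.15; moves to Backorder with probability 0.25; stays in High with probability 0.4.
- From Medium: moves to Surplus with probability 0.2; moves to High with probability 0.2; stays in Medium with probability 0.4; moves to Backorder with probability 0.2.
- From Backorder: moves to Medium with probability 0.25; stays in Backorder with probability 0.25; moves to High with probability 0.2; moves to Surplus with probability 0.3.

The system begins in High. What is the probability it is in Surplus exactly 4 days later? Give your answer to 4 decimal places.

0.2500

Propagate the distribution vector 4 days from High.
After 0 days: (0.0000, 1.0000, 0.0000, 0.0000)
After 1 day: (0.2000, 0.4000, 0.1500, 0.2500)
After 2 days: (0.2450, 0.2700, 0.2325, 0.2525)
After 3 days: (0.2498, 0.2418, 0.2579, 0.2506)
After 4 days: (0.2500, 0.2359, 0.2645, 0.2496)
P(in Surplus after 4 days) = 0.2500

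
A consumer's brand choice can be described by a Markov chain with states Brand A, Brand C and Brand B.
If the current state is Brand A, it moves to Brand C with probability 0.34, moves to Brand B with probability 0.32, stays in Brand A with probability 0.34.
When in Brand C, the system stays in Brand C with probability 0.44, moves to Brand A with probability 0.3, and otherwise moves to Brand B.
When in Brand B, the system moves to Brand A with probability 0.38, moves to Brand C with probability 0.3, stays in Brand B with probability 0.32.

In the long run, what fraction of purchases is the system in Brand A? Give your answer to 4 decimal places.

Let the stationary distribution be π with π = πP and π_1 + π_2 + π_3 = 1.
π_1 = 0.34·π_1 + 0.3·π_2 + 0.38·π_3
π_2 = 0.34·π_1 + 0.44·π_2 + 0.3·π_3
Solving with the normalization constraint gives π = (0.3373, 0.3645, 0.2981).
So the stationary probability of Brand A is 0.3373.

0.3373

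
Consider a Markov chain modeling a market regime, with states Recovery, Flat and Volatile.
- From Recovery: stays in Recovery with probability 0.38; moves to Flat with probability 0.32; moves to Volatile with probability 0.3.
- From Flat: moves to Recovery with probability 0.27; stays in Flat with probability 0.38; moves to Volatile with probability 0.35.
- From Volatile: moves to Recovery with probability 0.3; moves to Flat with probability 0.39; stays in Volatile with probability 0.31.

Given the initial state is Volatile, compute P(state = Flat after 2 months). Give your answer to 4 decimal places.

0.3651

Sum over the intermediate state after 1 month:
P = P(Volatile→Recovery)·P(Recovery→Flat) + P(Volatile→Flat)·P(Flat→Flat) + P(Volatile→Volatile)·P(Volatile→Flat)
  = 0.3×0.32 + 0.39×0.38 + 0.31×0.39
  = 0.0960 + 0.1482 + 0.1209 = 0.3651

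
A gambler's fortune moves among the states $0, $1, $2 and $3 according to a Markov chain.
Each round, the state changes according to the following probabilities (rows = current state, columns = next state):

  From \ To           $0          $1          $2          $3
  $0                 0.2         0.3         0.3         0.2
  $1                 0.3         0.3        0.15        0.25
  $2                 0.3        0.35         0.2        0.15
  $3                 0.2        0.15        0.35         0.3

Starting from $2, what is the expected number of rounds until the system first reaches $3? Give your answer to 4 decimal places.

Let t(s) be the expected number of rounds to first reach $3 from state s, with t($3) = 0. Conditioning on the first round:
t($0) = 1 + 0.2·t($0) + 0.3·t($1) + 0.3·t($2)
t($1) = 1 + 0.3·t($0) + 0.3·t($1) + 0.15·t($2)
t($2) = 1 + 0.3·t($0) + 0.35·t($1) + 0.2·t($2)
Solving: t($0) = 4.9004, t($1) = 4.6239, t($2) = 5.1106.
Expected rounds from $2 to $3: 5.1106.

5.1106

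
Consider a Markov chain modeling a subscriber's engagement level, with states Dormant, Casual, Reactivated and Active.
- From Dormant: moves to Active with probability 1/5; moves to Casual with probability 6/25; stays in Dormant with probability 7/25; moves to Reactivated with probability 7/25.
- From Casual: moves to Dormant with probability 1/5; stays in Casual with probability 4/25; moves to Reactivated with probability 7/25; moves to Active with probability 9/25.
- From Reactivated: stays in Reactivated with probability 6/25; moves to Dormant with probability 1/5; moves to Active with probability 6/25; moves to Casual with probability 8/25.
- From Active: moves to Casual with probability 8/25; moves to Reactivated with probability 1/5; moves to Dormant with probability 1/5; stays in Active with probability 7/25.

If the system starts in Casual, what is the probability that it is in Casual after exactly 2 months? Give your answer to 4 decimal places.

Propagate the distribution vector 2 months from Casual.
After 0 months: (0.0000, 1.0000, 0.0000, 0.0000)
After 1 month: (0.2000, 0.1600, 0.2800, 0.3600)
After 2 months: (0.2160, 0.2784, 0.2400, 0.2656)
P(in Casual after 2 months) = 0.2784

0.2784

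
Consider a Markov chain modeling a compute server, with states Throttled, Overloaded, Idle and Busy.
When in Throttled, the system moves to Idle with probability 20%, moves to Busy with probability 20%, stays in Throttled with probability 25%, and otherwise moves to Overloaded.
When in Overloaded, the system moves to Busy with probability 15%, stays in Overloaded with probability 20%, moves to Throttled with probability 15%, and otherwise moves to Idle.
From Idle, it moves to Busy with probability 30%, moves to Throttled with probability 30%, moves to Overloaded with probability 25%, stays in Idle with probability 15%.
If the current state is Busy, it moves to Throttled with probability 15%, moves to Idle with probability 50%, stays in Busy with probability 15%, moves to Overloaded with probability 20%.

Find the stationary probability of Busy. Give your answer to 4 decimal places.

Let the stationary distribution be π with π = πP and π_1 + π_2 + π_3 + π_4 = 1.
π_1 = 0.25·π_1 + 0.15·π_2 + 0.3·π_3 + 0.15·π_4
π_2 = 0.35·π_1 + 0.2·π_2 + 0.25·π_3 + 0.2·π_4
π_3 = 0.2·π_1 + 0.5·π_2 + 0.15·π_3 + 0.5·π_4
Solving with the normalization constraint gives π = (0.2202, 0.2491, 0.3214, 0.2092).
So the stationary probability of Busy is 0.2092.

0.2092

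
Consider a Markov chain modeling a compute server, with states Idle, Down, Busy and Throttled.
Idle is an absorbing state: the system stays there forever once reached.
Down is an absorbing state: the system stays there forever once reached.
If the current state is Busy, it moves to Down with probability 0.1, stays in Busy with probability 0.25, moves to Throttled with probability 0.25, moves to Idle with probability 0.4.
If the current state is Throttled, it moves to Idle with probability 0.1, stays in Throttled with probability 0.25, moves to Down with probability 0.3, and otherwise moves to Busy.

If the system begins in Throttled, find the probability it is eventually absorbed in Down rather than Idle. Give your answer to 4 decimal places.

0.5474

Let h(s) be the probability of absorption at Down starting from transient state s. Then h(Down) = 1 and h(Idle) = 0. By first-step analysis:
h(Busy) = 0.4·0 + 0.1·1 + 0.25·h(Busy) + 0.25·h(Throttled)
h(Throttled) = 0.1·0 + 0.3·1 + 0.35·h(Busy) + 0.25·h(Throttled)
Solving: h(Busy) = 0.3158, h(Throttled) = 0.5474.
Starting from Throttled, the probability is 0.5474.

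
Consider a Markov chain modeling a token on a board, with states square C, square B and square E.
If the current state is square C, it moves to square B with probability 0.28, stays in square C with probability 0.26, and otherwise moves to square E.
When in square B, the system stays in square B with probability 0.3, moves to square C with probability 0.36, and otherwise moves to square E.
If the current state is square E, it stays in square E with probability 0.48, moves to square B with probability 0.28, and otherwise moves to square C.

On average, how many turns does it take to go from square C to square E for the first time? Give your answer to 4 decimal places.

2.3490

Let t(s) be the expected number of turns to first reach square E from state s, with t(square E) = 0. Conditioning on the first turn:
t(square C) = 1 + 0.26·t(square C) + 0.28·t(square B)
t(square B) = 1 + 0.36·t(square C) + 0.3·t(square B)
Solving: t(square C) = 2.3490, t(square B) = 2.6366.
Expected turns from square C to square E: 2.3490.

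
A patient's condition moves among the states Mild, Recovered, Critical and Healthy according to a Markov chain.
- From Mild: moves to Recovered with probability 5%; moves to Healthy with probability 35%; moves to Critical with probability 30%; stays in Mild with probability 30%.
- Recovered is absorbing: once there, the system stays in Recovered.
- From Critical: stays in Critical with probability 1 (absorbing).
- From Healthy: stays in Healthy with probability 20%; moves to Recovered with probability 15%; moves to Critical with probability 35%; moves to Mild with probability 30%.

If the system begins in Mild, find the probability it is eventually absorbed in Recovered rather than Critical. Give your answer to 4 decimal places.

Let h(s) be the probability of absorption at Recovered starting from transient state s. Then h(Recovered) = 1 and h(Critical) = 0. By first-step analysis:
h(Mild) = 0.3·h(Mild) + 0.05·1 + 0.3·0 + 0.35·h(Healthy)
h(Healthy) = 0.3·h(Mild) + 0.15·1 + 0.35·0 + 0.2·h(Healthy)
Solving: h(Mild) = 0.2033, h(Healthy) = 0.2637.
Starting from Mild, the probability is 0.2033.

0.2033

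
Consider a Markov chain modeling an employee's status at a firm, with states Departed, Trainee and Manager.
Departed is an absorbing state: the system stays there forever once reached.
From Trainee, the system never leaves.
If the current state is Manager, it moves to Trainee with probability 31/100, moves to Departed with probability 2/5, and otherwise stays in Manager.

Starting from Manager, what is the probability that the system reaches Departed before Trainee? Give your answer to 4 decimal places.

0.5634

Let h(s) be the probability of absorption at Departed starting from transient state s. Then h(Departed) = 1 and h(Trainee) = 0. By first-step analysis:
h(Manager) = 0.4·1 + 0.31·0 + 0.29·h(Manager)
Solving: h(Manager) = 0.5634.
Starting from Manager, the probability is 0.5634.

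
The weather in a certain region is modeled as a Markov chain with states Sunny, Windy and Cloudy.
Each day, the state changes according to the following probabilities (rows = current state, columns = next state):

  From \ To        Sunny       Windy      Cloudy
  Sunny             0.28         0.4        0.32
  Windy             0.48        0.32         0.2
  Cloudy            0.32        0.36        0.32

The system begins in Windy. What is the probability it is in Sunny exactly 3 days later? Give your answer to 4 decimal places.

Propagate the distribution vector 3 days from Windy.
After 0 days: (0.0000, 1.0000, 0.0000)
After 1 day: (0.4800, 0.3200, 0.2000)
After 2 days: (0.3520, 0.3664, 0.2816)
After 3 days: (0.3645, 0.3594, 0.2760)
P(in Sunny after 3 days) = 0.3645

0.3645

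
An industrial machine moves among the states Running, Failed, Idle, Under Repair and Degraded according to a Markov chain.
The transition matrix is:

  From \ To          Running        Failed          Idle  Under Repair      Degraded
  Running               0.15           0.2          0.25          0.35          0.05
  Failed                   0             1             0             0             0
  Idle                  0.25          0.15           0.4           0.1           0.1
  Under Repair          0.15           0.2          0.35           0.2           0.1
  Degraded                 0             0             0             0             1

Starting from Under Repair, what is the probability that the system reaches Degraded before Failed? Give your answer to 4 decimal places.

Let h(s) be the probability of absorption at Degraded starting from transient state s. Then h(Degraded) = 1 and h(Failed) = 0. By first-step analysis:
h(Running) = 0.15·h(Running) + 0.2·0 + 0.25·h(Idle) + 0.35·h(Under Repair) + 0.05·1
h(Idle) = 0.25·h(Running) + 0.15·0 + 0.4·h(Idle) + 0.1·h(Under Repair) + 0.1·1
h(Under Repair) = 0.15·h(Running) + 0.2·0 + 0.35·h(Idle) + 0.2·h(Under Repair) + 0.1·1
Solving: h(Running) = 0.2973, h(Idle) = 0.3459, h(Under Repair) = 0.3321.
Starting from Under Repair, the probability is 0.3321.

0.3321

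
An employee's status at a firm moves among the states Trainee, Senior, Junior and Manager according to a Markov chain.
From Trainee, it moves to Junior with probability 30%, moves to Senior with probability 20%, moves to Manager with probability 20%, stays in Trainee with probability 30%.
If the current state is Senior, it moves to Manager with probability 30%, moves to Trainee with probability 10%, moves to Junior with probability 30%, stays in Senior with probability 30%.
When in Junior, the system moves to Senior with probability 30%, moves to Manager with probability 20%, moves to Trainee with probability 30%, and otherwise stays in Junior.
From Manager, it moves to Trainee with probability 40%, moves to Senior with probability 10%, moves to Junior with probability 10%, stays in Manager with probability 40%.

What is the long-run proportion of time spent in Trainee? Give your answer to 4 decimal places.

Let the stationary distribution be π with π = πP and π_1 + π_2 + π_3 + π_4 = 1.
π_1 = 0.3·π_1 + 0.1·π_2 + 0.3·π_3 + 0.4·π_4
π_2 = 0.2·π_1 + 0.3·π_2 + 0.3·π_3 + 0.1·π_4
π_3 = 0.3·π_1 + 0.3·π_2 + 0.2·π_3 + 0.1·π_4
Solving with the normalization constraint gives π = (0.2845, 0.2161, 0.2224, 0.2770).
So the stationary probability of Trainee is 0.2845.

0.2845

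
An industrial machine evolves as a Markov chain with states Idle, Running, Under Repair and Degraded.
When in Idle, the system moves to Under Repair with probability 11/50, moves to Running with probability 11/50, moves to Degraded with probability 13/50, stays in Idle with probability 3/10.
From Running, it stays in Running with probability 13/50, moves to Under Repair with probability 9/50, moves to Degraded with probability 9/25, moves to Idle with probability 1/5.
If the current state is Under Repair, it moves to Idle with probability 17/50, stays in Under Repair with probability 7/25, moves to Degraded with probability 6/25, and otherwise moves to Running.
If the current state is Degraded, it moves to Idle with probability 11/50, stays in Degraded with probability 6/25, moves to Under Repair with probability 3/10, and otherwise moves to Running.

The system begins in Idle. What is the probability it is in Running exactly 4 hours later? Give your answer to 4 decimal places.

Propagate the distribution vector 4 hours from Idle.
After 0 hours: (1.0000, 0.0000, 0.0000, 0.0000)
After 1 hour: (0.3000, 0.2200, 0.2200, 0.2600)
After 2 hours: (0.2660, 0.2164, 0.2452, 0.2724)
After 3 hours: (0.2664, 0.2145, 0.2478, 0.2713)
After 4 hours: (0.2668, 0.2142, 0.2480, 0.2711)
P(in Running after 4 hours) = 0.2142

0.2142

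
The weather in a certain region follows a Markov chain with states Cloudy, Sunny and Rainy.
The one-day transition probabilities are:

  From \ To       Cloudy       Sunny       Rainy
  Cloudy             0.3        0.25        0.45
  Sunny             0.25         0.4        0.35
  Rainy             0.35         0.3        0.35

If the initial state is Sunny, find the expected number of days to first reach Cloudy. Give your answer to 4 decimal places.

3.5088

Let t(s) be the expected number of days to first reach Cloudy from state s, with t(Cloudy) = 0. Conditioning on the first day:
t(Sunny) = 1 + 0.4·t(Sunny) + 0.35·t(Rainy)
t(Rainy) = 1 + 0.3·t(Sunny) + 0.35·t(Rainy)
Solving: t(Sunny) = 3.5088, t(Rainy) = 3.1579.
Expected days from Sunny to Cloudy: 3.5088.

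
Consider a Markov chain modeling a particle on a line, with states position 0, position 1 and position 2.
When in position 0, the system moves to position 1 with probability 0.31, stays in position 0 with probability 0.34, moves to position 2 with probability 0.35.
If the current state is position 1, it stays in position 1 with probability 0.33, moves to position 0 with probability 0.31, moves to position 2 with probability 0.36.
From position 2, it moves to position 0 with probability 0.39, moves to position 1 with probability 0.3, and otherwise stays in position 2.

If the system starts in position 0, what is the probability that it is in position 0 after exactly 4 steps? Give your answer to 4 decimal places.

0.3476

Propagate the distribution vector 4 steps from position 0.
After 0 steps: (1.0000, 0.0000, 0.0000)
After 1 step: (0.3400, 0.3100, 0.3500)
After 2 steps: (0.3482, 0.3127, 0.3391)
After 3 steps: (0.3476, 0.3129, 0.3396)
After 4 steps: (0.3476, 0.3129, 0.3395)
P(in position 0 after 4 steps) = 0.3476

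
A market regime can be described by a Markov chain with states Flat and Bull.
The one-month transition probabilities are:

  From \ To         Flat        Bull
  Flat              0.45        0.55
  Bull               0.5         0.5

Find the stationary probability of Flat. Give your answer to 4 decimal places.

Let the stationary distribution be π with π = πP and π_1 + π_2 = 1.
π_1 = 0.45·π_1 + 0.5·π_2
Solving with the normalization constraint gives π = (0.4762, 0.5238).
So the stationary probability of Flat is 0.4762.

0.4762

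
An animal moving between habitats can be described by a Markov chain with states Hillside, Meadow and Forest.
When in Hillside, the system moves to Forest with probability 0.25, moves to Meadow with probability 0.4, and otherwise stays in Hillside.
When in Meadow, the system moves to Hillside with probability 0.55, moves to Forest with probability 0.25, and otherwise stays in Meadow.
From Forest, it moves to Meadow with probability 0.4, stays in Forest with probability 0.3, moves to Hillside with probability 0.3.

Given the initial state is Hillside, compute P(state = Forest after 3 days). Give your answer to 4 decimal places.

Propagate the distribution vector 3 days from Hillside.
After 0 days: (1.0000, 0.0000, 0.0000)
After 1 day: (0.3500, 0.4000, 0.2500)
After 2 days: (0.4175, 0.3200, 0.2625)
After 3 days: (0.4009, 0.3360, 0.2631)
P(in Forest after 3 days) = 0.2631

0.2631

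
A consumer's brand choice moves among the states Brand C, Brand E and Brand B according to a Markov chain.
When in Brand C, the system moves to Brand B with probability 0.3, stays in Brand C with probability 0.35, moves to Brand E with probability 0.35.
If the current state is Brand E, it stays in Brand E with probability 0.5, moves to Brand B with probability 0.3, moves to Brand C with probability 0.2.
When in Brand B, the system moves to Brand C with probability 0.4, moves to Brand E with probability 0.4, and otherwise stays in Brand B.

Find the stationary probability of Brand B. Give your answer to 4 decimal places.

Let the stationary distribution be π with π = πP and π_1 + π_2 + π_3 = 1.
π_1 = 0.35·π_1 + 0.2·π_2 + 0.4·π_3
π_2 = 0.35·π_1 + 0.5·π_2 + 0.4·π_3
Solving with the normalization constraint gives π = (0.2995, 0.4278, 0.2727).
So the stationary probability of Brand B is 0.2727.

0.2727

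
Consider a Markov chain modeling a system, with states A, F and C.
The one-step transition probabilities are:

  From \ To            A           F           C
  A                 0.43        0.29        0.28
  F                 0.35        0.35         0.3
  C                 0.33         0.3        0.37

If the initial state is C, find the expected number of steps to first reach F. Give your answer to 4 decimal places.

Let t(s) be the expected number of steps to first reach F from state s, with t(F) = 0. Conditioning on the first step:
t(A) = 1 + 0.43·t(A) + 0.28·t(C)
t(C) = 1 + 0.33·t(A) + 0.37·t(C)
Solving: t(A) = 3.4121, t(C) = 3.3746.
Expected steps from C to F: 3.3746.

3.3746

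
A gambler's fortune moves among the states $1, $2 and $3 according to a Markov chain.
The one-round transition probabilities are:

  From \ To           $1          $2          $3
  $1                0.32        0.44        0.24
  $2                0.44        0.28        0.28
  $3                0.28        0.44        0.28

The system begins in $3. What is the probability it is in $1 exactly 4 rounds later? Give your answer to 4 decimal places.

0.3551

Propagate the distribution vector 4 rounds from $3.
After 0 rounds: (0.0000, 0.0000, 1.0000)
After 1 round: (0.2800, 0.4400, 0.2800)
After 2 rounds: (0.3616, 0.3696, 0.2688)
After 3 rounds: (0.3536, 0.3809, 0.2655)
After 4 rounds: (0.3551, 0.3791, 0.2659)
P(in $1 after 4 rounds) = 0.3551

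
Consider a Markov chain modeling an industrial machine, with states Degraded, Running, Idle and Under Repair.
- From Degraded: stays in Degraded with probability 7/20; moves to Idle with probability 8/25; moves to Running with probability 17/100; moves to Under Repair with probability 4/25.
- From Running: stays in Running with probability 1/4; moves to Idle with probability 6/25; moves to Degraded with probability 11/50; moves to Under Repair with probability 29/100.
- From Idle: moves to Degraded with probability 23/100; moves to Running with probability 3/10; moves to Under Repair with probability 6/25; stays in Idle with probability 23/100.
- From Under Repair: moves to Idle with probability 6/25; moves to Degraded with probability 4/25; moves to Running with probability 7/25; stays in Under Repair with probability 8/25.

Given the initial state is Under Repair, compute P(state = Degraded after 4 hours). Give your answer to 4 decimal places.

0.2378

Propagate the distribution vector 4 hours from Under Repair.
After 0 hours: (0.0000, 0.0000, 0.0000, 1.0000)
After 1 hour: (0.1600, 0.2800, 0.2400, 0.3200)
After 2 hours: (0.2240, 0.2588, 0.2504, 0.2668)
After 3 hours: (0.2356, 0.2526, 0.2554, 0.2564)
After 4 hours: (0.2378, 0.2516, 0.2563, 0.2543)
P(in Degraded after 4 hours) = 0.2378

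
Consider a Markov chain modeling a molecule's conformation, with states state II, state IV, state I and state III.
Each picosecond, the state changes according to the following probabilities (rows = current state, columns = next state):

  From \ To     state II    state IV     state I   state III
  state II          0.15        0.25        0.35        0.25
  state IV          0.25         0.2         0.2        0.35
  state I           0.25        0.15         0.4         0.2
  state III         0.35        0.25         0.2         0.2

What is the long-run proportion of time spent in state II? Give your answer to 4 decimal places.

Let the stationary distribution be π with π = πP and π_1 + π_2 + π_3 + π_4 = 1.
π_1 = 0.15·π_1 + 0.25·π_2 + 0.25·π_3 + 0.35·π_4
π_2 = 0.25·π_1 + 0.2·π_2 + 0.15·π_3 + 0.25·π_4
π_3 = 0.35·π_1 + 0.2·π_2 + 0.4·π_3 + 0.2·π_4
Solving with the normalization constraint gives π = (0.2494, 0.2098, 0.2968, 0.2439).
So the stationary probability of state II is 0.2494.

0.2494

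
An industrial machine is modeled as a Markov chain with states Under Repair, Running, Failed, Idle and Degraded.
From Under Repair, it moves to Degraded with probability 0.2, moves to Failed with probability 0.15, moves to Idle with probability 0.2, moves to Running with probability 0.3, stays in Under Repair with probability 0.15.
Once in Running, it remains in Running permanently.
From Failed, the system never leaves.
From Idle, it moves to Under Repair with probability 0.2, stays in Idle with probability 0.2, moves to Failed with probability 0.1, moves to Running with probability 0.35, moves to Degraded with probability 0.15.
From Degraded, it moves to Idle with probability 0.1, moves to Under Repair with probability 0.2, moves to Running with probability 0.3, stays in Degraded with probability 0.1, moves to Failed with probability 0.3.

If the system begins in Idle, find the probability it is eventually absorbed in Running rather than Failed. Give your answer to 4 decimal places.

0.7041

Let h(s) be the probability of absorption at Running starting from transient state s. Then h(Running) = 1 and h(Failed) = 0. By first-step analysis:
h(Under Repair) = 0.15·h(Under Repair) + 0.3·1 + 0.15·0 + 0.2·h(Idle) + 0.2·h(Degraded)
h(Idle) = 0.2·h(Under Repair) + 0.35·1 + 0.1·0 + 0.2·h(Idle) + 0.15·h(Degraded)
h(Degraded) = 0.2·h(Under Repair) + 0.3·1 + 0.3·0 + 0.1·h(Idle) + 0.1·h(Degraded)
Solving: h(Under Repair) = 0.6494, h(Idle) = 0.7041, h(Degraded) = 0.5559.
Starting from Idle, the probability is 0.7041.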